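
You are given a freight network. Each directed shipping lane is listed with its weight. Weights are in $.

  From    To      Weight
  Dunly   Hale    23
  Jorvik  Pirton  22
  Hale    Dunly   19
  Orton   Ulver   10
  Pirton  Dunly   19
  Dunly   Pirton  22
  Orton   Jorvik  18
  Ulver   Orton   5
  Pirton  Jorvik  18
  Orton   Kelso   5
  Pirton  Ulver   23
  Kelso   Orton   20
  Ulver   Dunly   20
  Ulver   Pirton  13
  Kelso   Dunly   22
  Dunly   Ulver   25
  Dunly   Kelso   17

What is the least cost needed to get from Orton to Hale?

$50

Settle nodes by increasing distance from Orton:
Orton: 0
Kelso: 5  (via Orton)
Ulver: 10  (via Orton)
Jorvik: 18  (via Orton)
Pirton: 23  (via Ulver)
Dunly: 27  (via Kelso)
Hale: 50  (via Dunly)
Shortest route: Orton → Kelso → Dunly → Hale = $50.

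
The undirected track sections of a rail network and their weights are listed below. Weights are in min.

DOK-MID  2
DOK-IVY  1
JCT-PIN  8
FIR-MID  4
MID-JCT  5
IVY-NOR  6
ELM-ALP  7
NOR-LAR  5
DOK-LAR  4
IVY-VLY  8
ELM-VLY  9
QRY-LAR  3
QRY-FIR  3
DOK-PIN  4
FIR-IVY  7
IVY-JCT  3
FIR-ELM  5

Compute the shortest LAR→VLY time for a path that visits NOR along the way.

19 min

Shortest LAR→NOR: LAR–NOR = 5
Best NOR to VLY: NOR–IVY–VLY costing 14
Total via NOR: 5 + 14 = 19 min.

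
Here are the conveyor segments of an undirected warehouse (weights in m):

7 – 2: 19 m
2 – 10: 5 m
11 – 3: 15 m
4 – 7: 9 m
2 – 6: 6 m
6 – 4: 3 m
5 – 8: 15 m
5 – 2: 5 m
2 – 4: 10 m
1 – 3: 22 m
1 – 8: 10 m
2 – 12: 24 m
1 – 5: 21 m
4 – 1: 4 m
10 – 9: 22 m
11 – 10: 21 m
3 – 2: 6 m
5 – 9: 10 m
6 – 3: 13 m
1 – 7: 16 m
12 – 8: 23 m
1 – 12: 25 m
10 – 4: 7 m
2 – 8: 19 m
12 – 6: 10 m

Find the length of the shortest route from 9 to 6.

Shortest distances from 9:
9: 0
5: 10  (via 9)
2: 15  (via 5)
10: 20  (via 2)
3: 21  (via 2)
6: 21  (via 2)
Shortest route: 9 → 5 → 2 → 6 = 21 m.

21 m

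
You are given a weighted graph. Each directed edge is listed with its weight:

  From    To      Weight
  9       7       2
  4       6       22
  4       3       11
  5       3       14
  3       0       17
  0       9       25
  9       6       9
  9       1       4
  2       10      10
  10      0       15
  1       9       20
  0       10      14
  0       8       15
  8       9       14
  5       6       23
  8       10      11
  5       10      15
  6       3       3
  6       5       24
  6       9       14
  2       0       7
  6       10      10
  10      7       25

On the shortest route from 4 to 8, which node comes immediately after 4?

Compare a few routes:
4–6–3–0–8: 22+3+17+15 = 57
4–6–10–0–8: 22+10+15+15 = 62
4–3–0–8: 11+17+15 = 43
Cheapest is 4–3–0–8 at 43.
So from 4 the first move is to 3.

3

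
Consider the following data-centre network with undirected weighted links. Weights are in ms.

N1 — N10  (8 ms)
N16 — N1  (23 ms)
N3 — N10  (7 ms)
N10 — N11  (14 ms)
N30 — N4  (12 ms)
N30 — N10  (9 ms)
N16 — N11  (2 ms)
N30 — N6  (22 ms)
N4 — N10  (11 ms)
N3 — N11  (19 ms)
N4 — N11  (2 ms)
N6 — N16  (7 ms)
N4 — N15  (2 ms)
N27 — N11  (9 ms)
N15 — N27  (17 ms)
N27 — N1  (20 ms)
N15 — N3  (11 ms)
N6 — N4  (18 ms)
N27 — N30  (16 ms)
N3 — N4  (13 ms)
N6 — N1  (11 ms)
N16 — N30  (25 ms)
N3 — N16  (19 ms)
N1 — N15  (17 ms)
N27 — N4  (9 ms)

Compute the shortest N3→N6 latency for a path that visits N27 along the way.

40 ms

Shortest N3→N27: N3 → N4 → N27 = 22
Best N27 to N6: N27 → N11 → N16 → N6 costing 18
Total via N27: 22 + 18 = 40 ms.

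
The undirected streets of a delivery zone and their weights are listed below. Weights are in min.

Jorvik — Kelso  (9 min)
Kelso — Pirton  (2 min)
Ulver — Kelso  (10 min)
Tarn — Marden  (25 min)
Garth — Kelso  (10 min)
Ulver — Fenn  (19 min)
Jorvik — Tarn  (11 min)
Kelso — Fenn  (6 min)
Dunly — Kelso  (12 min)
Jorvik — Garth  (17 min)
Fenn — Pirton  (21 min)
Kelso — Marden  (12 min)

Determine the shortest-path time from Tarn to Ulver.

Running Dijkstra from Tarn:
Tarn: 0
Jorvik: 11  (via Tarn)
Kelso: 20  (via Jorvik)
Pirton: 22  (via Kelso)
Marden: 25  (via Tarn)
Fenn: 26  (via Kelso)
Garth: 28  (via Jorvik)
Ulver: 30  (via Kelso)
Shortest route: Tarn → Jorvik → Kelso → Ulver = 30 min.

30 min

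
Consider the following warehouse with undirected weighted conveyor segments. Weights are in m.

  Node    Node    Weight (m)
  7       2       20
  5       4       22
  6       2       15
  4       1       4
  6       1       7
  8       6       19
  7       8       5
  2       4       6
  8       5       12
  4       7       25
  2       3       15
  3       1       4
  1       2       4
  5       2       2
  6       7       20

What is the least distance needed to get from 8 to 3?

22 m

Settle nodes by increasing distance from 8:
8: 0
7: 5  (via 8)
5: 12  (via 8)
2: 14  (via 5)
1: 18  (via 2)
6: 19  (via 8)
4: 20  (via 2)
3: 22  (via 1)
Shortest route: 8 → 5 → 2 → 1 → 3 = 22 m.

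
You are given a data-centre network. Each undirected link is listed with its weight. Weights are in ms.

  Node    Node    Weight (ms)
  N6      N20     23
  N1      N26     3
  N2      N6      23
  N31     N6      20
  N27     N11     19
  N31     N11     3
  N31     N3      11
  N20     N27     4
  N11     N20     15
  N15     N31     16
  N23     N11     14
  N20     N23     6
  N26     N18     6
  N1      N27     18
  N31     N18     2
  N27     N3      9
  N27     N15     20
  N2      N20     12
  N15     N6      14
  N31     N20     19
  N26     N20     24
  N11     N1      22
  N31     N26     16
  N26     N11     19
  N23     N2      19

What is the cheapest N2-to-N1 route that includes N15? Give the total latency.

Best N2 to N15: N2 → N20 → N27 → N15 costing 36
Shortest N15→N1: N15 → N31 → N18 → N26 → N1 = 27
Total via N15: 36 + 27 = 63 ms.

63 ms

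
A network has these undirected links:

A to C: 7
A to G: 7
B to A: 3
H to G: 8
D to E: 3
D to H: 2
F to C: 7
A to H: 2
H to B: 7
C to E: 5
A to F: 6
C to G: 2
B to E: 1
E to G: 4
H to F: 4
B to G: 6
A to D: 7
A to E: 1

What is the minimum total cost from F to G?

Compare a few routes:
F–H–G: 4+8 = 12
F–C–G: 7+2 = 9
F–H–A–E–G: 4+2+1+4 = 11
F–A–E–G: 6+1+4 = 11
Cheapest is F–C–G at 9.

9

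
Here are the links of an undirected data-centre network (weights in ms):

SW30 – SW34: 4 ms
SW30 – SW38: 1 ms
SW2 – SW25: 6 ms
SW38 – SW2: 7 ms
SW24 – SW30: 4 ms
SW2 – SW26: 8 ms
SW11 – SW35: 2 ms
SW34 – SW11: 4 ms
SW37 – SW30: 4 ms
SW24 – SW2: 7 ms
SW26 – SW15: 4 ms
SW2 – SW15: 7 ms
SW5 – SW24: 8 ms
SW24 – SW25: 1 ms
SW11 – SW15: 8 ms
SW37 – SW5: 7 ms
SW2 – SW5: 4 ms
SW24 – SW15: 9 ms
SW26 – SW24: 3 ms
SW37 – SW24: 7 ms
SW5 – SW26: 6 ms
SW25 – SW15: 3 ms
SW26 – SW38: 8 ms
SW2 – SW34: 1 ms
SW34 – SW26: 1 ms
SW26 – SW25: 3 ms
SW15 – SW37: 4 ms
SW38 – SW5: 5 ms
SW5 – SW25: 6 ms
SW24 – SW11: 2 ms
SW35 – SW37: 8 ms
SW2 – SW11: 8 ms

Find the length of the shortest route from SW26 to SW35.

7 ms

Shortest distances from SW26:
SW26: 0
SW34: 1  (via SW26)
SW2: 2  (via SW34)
SW25: 3  (via SW26)
SW24: 3  (via SW26)
SW15: 4  (via SW26)
SW30: 5  (via SW34)
SW11: 5  (via SW34)
SW38: 6  (via SW30)
SW5: 6  (via SW26)
SW35: 7  (via SW11)
Shortest route: SW26 → SW34 → SW11 → SW35 = 7 ms.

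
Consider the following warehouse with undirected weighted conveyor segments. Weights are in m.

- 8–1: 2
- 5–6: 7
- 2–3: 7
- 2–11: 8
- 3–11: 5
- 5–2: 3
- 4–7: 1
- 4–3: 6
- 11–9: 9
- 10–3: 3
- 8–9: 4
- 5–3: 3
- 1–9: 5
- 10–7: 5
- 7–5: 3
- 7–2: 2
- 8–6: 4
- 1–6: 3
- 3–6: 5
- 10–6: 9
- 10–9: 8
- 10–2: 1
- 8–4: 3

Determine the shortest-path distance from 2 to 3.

Running Dijkstra from 2:
2: 0
10: 1  (via 2)
7: 2  (via 2)
4: 3  (via 7)
5: 3  (via 2)
3: 4  (via 10)
Shortest route: 2–10–3 = 4 m.

4 m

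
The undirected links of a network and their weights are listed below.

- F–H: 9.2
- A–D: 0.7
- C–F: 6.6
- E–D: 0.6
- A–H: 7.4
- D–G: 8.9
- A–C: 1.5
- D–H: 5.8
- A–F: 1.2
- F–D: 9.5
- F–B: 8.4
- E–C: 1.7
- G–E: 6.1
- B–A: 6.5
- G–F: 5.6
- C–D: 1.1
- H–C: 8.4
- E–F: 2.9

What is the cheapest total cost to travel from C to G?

7.8

Compare a few routes:
C - A - F - G: 1.5+1.2+5.6 = 8.3
C - E - G: 1.7+6.1 = 7.8
The minimum is 7.8 via C - E - G.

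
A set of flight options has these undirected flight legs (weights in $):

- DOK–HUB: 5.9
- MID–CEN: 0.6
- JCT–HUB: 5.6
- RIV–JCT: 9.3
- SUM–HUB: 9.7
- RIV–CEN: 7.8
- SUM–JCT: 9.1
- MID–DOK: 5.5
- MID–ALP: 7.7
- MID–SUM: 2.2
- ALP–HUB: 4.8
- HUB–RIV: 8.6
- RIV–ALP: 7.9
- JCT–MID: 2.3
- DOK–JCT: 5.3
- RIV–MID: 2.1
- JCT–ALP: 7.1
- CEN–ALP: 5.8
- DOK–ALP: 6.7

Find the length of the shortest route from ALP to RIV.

$7.9

Compare a few routes:
ALP - RIV: 7.9 = 7.9
ALP - CEN - MID - RIV: 5.8+0.6+2.1 = 8.5
ALP - MID - RIV: 7.7+2.1 = 9.8
The minimum is $7.9 via ALP - RIV.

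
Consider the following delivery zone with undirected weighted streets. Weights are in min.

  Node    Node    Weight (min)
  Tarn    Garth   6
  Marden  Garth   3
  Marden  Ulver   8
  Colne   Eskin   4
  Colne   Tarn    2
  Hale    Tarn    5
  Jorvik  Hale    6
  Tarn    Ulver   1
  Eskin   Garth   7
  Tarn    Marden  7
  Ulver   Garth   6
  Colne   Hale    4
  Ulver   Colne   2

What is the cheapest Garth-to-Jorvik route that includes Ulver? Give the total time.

18 min

Best Garth to Ulver: Garth–Ulver costing 6
Shortest Ulver→Jorvik: Ulver–Tarn–Hale–Jorvik = 12
Total via Ulver: 6 + 12 = 18 min.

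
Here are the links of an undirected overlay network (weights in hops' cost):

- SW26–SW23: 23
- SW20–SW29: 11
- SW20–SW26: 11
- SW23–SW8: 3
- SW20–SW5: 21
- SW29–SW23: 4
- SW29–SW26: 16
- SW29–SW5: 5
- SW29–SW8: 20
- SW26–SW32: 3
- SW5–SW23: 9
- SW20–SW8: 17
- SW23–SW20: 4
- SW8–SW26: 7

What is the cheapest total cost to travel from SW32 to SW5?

22 hops' cost

Candidate routes:
SW32 - SW26 - SW8 - SW23 - SW5: 3+7+3+9 = 22
SW32 - SW26 - SW20 - SW23 - SW29 - SW5: 3+11+4+4+5 = 27
SW32 - SW26 - SW20 - SW23 - SW5: 3+11+4+9 = 27
SW32 - SW26 - SW29 - SW5: 3+16+5 = 24
The minimum is 22 hops' cost via SW32 - SW26 - SW8 - SW23 - SW5.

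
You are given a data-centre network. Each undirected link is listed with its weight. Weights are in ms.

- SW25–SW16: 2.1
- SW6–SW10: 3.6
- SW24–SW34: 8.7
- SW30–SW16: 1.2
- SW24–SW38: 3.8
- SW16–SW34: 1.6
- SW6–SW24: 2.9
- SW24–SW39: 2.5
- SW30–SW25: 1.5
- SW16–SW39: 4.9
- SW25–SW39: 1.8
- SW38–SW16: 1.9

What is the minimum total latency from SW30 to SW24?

5.8 ms

Settle nodes by increasing distance from SW30:
SW30: 0
SW16: 1.2  (via SW30)
SW25: 1.5  (via SW30)
SW34: 2.8  (via SW16)
SW38: 3.1  (via SW16)
SW39: 3.3  (via SW25)
SW24: 5.8  (via SW39)
Shortest route: SW30–SW25–SW39–SW24 = 5.8 ms.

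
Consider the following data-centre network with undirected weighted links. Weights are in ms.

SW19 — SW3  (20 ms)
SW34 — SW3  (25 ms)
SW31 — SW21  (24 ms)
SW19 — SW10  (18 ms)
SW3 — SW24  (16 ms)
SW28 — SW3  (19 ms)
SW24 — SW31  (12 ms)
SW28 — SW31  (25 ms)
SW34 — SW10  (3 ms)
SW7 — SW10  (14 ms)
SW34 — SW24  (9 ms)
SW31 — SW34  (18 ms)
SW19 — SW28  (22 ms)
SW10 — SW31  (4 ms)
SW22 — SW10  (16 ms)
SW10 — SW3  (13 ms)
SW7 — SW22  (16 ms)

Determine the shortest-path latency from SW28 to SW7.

43 ms

Compare a few routes:
SW28–SW19–SW10–SW7: 22+18+14 = 54
SW28–SW31–SW10–SW7: 25+4+14 = 43
SW28–SW31–SW34–SW10–SW7: 25+18+3+14 = 60
SW28–SW3–SW10–SW7: 19+13+14 = 46
The minimum is 43 ms via SW28–SW31–SW10–SW7.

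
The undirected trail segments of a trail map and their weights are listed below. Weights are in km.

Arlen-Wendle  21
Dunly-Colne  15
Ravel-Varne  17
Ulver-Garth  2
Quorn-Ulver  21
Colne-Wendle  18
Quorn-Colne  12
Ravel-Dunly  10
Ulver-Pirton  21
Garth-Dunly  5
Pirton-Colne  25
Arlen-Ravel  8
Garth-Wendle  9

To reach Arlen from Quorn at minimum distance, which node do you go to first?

Candidate routes:
Quorn–Colne–Dunly–Ravel–Arlen: 12+15+10+8 = 45
Quorn–Ulver–Garth–Dunly–Ravel–Arlen: 21+2+5+10+8 = 46
The minimum is 45 km via Quorn–Colne–Dunly–Ravel–Arlen.
So from Quorn the first move is to Colne.

Colne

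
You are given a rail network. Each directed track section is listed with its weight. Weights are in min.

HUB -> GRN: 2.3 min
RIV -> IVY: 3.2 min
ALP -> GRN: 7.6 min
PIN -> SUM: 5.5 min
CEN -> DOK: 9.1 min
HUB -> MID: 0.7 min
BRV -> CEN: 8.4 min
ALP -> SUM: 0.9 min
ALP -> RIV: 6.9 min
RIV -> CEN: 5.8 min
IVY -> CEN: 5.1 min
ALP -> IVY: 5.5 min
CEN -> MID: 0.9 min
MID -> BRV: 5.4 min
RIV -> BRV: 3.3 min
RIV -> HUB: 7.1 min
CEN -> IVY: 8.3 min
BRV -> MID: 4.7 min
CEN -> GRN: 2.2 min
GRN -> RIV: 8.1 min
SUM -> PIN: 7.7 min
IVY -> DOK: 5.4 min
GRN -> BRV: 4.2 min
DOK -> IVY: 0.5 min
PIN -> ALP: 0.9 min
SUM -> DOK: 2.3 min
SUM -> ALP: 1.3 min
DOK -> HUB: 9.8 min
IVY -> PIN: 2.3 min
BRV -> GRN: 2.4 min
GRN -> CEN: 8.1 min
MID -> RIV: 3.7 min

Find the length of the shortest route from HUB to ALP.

Shortest distances from HUB:
HUB: 0
MID: 0.7  (via HUB)
GRN: 2.3  (via HUB)
RIV: 4.4  (via MID)
BRV: 6.1  (via MID)
IVY: 7.6  (via RIV)
PIN: 9.9  (via IVY)
CEN: 10.2  (via RIV)
ALP: 10.8  (via PIN)
Shortest route: HUB–MID–RIV–IVY–PIN–ALP = 10.8 min.

10.8 min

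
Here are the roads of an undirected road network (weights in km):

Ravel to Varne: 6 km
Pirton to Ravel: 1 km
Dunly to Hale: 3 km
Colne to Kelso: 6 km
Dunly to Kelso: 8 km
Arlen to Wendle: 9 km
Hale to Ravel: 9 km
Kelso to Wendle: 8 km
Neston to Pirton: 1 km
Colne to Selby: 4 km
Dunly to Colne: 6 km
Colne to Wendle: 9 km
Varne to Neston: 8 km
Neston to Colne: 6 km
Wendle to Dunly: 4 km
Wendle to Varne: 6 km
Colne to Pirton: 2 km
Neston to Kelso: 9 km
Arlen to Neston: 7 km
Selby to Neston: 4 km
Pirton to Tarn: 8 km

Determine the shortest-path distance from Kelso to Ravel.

9 km

Enumerating some paths:
Kelso → Neston → Pirton → Ravel: 9+1+1 = 11
Kelso → Colne → Neston → Pirton → Ravel: 6+6+1+1 = 14
Kelso → Colne → Pirton → Ravel: 6+2+1 = 9
Cheapest is Kelso → Colne → Pirton → Ravel at 9 km.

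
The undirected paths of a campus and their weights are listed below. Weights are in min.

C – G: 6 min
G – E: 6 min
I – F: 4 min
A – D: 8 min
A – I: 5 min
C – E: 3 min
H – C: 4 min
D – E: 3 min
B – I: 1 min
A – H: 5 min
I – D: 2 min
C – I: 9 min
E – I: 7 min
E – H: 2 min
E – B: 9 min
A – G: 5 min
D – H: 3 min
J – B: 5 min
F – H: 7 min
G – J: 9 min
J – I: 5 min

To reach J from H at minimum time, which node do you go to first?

Candidate routes:
H–D–I–J: 3+2+5 = 10
H–E–D–I–B–J: 2+3+2+1+5 = 13
H–E–D–I–J: 2+3+2+5 = 12
H–D–I–B–J: 3+2+1+5 = 11
Cheapest is H–D–I–J at 10 min.
So from H the first move is to D.

D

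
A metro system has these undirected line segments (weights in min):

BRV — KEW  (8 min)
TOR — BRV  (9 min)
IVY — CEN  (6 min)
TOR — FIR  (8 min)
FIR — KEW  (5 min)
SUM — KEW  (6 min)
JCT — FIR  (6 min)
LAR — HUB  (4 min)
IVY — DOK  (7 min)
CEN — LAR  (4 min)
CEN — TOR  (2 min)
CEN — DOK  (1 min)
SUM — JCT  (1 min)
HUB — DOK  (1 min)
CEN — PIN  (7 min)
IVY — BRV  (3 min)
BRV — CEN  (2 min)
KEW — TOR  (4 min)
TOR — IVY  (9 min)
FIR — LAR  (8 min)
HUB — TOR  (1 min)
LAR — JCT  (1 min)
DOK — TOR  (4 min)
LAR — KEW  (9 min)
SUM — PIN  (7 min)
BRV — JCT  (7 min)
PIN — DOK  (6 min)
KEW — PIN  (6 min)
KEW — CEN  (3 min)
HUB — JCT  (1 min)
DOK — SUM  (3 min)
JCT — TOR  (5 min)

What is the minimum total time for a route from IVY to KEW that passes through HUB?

Shortest IVY→HUB: IVY–BRV–CEN–DOK–HUB = 7
Shortest HUB→KEW: HUB–TOR–KEW = 5
Total via HUB: 7 + 5 = 12 min.

12 min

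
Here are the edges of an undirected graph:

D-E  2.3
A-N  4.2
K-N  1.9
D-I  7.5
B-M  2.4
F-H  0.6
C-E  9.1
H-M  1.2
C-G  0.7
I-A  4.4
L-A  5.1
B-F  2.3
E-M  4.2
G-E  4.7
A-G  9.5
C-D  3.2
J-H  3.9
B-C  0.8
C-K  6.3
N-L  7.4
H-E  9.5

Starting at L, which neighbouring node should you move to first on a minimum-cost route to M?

A

Enumerating some paths:
L–A–G–C–B–M: 5.1+9.5+0.7+0.8+2.4 = 18.5
L–N–K–C–B–M: 7.4+1.9+6.3+0.8+2.4 = 18.8
L–A–G–C–B–F–H–M: 5.1+9.5+0.7+0.8+2.3+0.6+1.2 = 20.2
The minimum is 18.5 via L–A–G–C–B–M.
So from L the first move is to A.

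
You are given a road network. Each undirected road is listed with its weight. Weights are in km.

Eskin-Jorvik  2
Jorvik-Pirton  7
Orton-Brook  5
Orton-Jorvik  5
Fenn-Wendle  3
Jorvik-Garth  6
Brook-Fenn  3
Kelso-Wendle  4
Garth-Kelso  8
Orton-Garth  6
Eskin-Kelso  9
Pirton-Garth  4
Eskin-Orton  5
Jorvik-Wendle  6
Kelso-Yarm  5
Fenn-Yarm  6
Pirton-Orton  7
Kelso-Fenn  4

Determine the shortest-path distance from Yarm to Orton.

14 km

Enumerating some paths:
Yarm–Fenn–Brook–Orton: 6+3+5 = 14
Yarm–Kelso–Fenn–Brook–Orton: 5+4+3+5 = 17
The minimum is 14 km via Yarm–Fenn–Brook–Orton.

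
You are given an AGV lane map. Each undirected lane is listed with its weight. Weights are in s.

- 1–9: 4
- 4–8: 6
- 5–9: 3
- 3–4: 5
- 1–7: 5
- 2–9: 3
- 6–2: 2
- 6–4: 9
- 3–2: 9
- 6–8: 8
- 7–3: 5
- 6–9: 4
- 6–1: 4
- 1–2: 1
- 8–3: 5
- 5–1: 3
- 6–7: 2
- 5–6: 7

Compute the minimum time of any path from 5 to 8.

14 s

Settle nodes by increasing distance from 5:
5: 0
1: 3  (via 5)
9: 3  (via 5)
2: 4  (via 1)
6: 6  (via 2)
7: 8  (via 1)
3: 13  (via 2)
8: 14  (via 6)
Shortest route: 5 → 1 → 2 → 6 → 8 = 14 s.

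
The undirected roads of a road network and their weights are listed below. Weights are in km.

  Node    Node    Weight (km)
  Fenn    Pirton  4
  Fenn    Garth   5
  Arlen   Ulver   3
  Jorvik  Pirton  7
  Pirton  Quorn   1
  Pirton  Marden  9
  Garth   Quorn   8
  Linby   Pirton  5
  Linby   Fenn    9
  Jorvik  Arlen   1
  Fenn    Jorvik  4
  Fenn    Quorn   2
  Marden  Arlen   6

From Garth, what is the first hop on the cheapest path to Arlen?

Candidate routes:
Garth–Fenn–Quorn–Pirton–Jorvik–Arlen: 5+2+1+7+1 = 16
Garth–Fenn–Jorvik–Arlen: 5+4+1 = 10
Garth–Quorn–Fenn–Jorvik–Arlen: 8+2+4+1 = 15
Garth–Quorn–Pirton–Jorvik–Arlen: 8+1+7+1 = 17
The minimum is 10 km via Garth–Fenn–Jorvik–Arlen.
So from Garth the first move is to Fenn.

Fenn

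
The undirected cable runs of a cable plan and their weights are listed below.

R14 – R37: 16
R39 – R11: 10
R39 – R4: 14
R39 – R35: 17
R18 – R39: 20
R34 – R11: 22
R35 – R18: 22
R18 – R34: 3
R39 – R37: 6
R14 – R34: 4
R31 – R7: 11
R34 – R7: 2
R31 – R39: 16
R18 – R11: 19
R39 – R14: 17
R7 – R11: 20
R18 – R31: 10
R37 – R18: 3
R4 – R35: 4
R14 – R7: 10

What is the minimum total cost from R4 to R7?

Enumerating some paths:
R4–R35–R18–R34–R7: 4+22+3+2 = 31
R4–R39–R37–R18–R34–R7: 14+6+3+3+2 = 28
R4–R35–R39–R37–R18–R34–R7: 4+17+6+3+3+2 = 35
The minimum is 28 via R4–R39–R37–R18–R34–R7.

28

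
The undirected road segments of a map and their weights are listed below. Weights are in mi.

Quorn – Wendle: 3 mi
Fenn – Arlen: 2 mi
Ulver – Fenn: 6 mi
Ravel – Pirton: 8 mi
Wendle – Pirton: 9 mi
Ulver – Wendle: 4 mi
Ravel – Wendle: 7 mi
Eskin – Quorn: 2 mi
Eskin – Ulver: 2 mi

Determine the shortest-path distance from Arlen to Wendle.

Settle nodes by increasing distance from Arlen:
Arlen: 0
Fenn: 2  (via Arlen)
Ulver: 8  (via Fenn)
Eskin: 10  (via Ulver)
Wendle: 12  (via Ulver)
Shortest route: Arlen → Fenn → Ulver → Wendle = 12 mi.

12 mi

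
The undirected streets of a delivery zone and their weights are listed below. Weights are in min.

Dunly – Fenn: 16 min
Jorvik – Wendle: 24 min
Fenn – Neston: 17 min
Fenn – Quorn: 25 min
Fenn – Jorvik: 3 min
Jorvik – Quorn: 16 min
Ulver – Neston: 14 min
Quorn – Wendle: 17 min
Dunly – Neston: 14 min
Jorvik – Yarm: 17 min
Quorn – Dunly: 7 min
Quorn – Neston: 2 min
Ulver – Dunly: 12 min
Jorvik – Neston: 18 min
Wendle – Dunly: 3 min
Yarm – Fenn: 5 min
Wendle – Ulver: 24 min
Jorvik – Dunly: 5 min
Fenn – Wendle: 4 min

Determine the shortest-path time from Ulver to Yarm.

Compare a few routes:
Ulver → Dunly → Fenn → Yarm: 12+16+5 = 33
Ulver → Dunly → Wendle → Fenn → Yarm: 12+3+4+5 = 24
Ulver → Dunly → Jorvik → Fenn → Yarm: 12+5+3+5 = 25
The minimum is 24 min via Ulver → Dunly → Wendle → Fenn → Yarm.

24 min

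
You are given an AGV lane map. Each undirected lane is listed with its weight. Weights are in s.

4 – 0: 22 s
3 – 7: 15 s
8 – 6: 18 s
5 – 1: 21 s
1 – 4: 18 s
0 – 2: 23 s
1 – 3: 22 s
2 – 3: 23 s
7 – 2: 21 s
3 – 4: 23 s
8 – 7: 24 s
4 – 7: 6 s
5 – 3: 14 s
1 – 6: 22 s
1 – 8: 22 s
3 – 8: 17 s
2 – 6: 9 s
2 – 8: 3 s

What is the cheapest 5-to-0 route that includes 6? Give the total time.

75 s

Shortest 5→6: 5–1–6 = 43
Shortest 6→0: 6–2–0 = 32
Total via 6: 43 + 32 = 75 s.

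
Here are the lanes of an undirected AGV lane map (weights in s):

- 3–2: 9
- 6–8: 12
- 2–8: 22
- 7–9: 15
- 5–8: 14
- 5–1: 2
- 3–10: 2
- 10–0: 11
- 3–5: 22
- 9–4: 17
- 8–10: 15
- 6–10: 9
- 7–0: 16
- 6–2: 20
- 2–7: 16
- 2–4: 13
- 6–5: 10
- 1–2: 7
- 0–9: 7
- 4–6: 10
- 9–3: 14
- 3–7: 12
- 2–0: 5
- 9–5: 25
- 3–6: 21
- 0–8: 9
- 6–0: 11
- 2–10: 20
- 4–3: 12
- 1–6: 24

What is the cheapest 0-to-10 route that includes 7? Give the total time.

Shortest 0→7: 0 → 7 = 16
Shortest 7→10: 7 → 3 → 10 = 14
Total via 7: 16 + 14 = 30 s.

30 s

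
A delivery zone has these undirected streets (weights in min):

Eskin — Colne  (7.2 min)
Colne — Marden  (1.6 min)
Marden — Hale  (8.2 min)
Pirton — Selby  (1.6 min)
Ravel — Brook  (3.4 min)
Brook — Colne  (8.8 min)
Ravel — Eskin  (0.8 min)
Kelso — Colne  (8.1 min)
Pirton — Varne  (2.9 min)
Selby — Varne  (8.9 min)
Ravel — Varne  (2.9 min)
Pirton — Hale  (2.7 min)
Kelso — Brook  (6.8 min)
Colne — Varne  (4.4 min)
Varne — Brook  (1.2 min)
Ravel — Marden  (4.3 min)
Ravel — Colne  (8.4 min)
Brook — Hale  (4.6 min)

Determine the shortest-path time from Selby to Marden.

10.5 min

Compare a few routes:
Selby → Pirton → Varne → Colne → Marden: 1.6+2.9+4.4+1.6 = 10.5
Selby → Pirton → Varne → Ravel → Marden: 1.6+2.9+2.9+4.3 = 11.7
Cheapest is Selby → Pirton → Varne → Colne → Marden at 10.5 min.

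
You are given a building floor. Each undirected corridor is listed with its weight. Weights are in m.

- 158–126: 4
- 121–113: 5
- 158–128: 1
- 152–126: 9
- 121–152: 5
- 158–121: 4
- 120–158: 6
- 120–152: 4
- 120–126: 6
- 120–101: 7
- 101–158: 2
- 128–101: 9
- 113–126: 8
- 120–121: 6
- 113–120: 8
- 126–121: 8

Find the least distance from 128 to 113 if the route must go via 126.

Shortest 128→126: 128–158–126 = 5
Best 126 to 113: 126–113 costing 8
Total via 126: 5 + 8 = 13 m.

13 m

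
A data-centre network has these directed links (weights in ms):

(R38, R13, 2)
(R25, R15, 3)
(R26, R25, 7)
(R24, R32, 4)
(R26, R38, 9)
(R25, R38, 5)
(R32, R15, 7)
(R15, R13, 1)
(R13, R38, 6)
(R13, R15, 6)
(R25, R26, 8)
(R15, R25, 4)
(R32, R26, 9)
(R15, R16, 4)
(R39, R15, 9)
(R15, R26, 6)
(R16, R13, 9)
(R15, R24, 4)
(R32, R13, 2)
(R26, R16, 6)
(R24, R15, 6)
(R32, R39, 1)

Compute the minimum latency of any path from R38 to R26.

Shortest distances from R38:
R38: 0
R13: 2  (via R38)
R15: 8  (via R13)
R16: 12  (via R15)
R24: 12  (via R15)
R25: 12  (via R15)
R26: 14  (via R15)
Shortest route: R38–R13–R15–R26 = 14 ms.

14 ms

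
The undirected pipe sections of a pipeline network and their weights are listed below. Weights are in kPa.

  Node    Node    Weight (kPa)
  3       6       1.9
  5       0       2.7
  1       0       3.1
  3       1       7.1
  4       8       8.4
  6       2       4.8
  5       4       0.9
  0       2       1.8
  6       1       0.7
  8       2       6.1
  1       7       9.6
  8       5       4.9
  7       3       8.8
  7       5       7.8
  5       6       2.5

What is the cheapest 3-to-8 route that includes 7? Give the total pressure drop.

Best 3 to 7: 3–7 costing 8.8
Best 7 to 8: 7–5–8 costing 12.7
Total via 7: 8.8 + 12.7 = 21.5 kPa.

21.5 kPa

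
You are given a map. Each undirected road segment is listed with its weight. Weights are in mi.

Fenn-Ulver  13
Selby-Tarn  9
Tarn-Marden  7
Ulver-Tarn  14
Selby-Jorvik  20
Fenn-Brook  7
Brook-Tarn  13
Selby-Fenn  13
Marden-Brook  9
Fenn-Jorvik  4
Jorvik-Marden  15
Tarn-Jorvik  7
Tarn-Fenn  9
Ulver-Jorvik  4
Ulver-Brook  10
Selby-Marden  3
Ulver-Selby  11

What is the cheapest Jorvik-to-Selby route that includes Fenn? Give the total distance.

17 mi

Best Jorvik to Fenn: Jorvik–Fenn costing 4
Shortest Fenn→Selby: Fenn–Selby = 13
Total via Fenn: 4 + 13 = 17 mi.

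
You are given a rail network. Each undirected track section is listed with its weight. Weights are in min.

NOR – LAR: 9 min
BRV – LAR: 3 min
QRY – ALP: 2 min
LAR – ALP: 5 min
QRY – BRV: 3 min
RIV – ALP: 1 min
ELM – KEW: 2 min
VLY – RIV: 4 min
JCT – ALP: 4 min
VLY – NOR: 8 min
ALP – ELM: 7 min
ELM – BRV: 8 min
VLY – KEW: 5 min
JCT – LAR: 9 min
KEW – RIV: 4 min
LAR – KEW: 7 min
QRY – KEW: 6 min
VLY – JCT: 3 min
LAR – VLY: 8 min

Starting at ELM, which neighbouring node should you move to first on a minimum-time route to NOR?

Compare a few routes:
ELM - KEW - RIV - VLY - NOR: 2+4+4+8 = 18
ELM - KEW - LAR - NOR: 2+7+9 = 18
ELM - KEW - VLY - NOR: 2+5+8 = 15
Cheapest is ELM - KEW - VLY - NOR at 15 min.
So from ELM the first move is to KEW.

KEW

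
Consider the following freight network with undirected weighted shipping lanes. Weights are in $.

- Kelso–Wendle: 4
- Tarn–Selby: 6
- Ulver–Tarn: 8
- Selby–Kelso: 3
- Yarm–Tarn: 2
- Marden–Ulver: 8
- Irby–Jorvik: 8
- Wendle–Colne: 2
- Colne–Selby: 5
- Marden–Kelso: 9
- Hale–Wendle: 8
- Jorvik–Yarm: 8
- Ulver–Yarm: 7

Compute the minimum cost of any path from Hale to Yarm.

Settle nodes by increasing distance from Hale:
Hale: 0
Wendle: 8  (via Hale)
Colne: 10  (via Wendle)
Kelso: 12  (via Wendle)
Selby: 15  (via Colne)
Tarn: 21  (via Selby)
Marden: 21  (via Kelso)
Yarm: 23  (via Tarn)
Shortest route: Hale–Wendle–Colne–Selby–Tarn–Yarm = $23.

$23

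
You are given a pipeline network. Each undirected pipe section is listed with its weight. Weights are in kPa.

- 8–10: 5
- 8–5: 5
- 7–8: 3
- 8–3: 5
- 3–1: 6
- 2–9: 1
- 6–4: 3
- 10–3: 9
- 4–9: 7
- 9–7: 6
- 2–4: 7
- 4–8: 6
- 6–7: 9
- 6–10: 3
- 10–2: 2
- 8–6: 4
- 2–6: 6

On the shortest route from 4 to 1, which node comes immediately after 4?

8

Candidate routes:
4 - 6 - 10 - 3 - 1: 3+3+9+6 = 21
4 - 6 - 8 - 3 - 1: 3+4+5+6 = 18
4 - 8 - 3 - 1: 6+5+6 = 17
Cheapest is 4 - 8 - 3 - 1 at 17 kPa.
So from 4 the first move is to 8.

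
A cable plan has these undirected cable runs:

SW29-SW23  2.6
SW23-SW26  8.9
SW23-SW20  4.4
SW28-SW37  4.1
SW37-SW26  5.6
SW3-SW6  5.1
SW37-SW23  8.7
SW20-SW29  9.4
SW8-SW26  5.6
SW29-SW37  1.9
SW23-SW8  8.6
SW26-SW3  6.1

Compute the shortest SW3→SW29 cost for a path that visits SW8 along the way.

22.9

Best SW3 to SW8: SW3 → SW26 → SW8 costing 11.7
Best SW8 to SW29: SW8 → SW23 → SW29 costing 11.2
Total via SW8: 11.7 + 11.2 = 22.9.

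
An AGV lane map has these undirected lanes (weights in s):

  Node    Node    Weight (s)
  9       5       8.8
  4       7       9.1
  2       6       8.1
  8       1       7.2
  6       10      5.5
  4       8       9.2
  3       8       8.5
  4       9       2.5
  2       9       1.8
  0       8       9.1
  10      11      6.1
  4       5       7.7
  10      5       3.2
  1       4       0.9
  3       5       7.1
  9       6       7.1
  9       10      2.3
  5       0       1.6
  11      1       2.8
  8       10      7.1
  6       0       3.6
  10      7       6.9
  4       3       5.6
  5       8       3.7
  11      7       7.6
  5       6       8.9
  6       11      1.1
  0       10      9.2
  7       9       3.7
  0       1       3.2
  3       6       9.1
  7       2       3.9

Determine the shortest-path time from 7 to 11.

7.6 s

Running Dijkstra from 7:
7: 0
9: 3.7  (via 7)
2: 3.9  (via 7)
10: 6  (via 9)
4: 6.2  (via 9)
1: 7.1  (via 4)
11: 7.6  (via 7)
Shortest route: 7–11 = 7.6 s.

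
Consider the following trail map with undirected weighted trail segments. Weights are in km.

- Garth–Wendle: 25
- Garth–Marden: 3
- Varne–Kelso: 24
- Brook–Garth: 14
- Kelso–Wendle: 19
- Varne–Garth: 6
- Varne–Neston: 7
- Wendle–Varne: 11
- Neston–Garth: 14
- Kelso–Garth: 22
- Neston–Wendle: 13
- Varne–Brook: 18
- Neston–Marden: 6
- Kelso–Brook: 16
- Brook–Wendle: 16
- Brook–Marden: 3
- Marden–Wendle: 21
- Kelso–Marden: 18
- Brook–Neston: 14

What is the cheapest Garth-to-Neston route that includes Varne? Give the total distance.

Shortest Garth→Varne: Garth–Varne = 6
Best Varne to Neston: Varne–Neston costing 7
Total via Varne: 6 + 7 = 13 km.

13 km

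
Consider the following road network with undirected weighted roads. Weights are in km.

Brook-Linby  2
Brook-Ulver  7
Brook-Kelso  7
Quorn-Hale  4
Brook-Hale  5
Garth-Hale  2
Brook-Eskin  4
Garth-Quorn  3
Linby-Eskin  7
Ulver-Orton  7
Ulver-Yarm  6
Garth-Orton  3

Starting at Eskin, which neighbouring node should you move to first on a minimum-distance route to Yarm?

Candidate routes:
Eskin → Brook → Hale → Garth → Orton → Ulver → Yarm: 4+5+2+3+7+6 = 27
Eskin → Brook → Ulver → Yarm: 4+7+6 = 17
Eskin → Linby → Brook → Ulver → Yarm: 7+2+7+6 = 22
Cheapest is Eskin → Brook → Ulver → Yarm at 17 km.
So from Eskin the first move is to Brook.

Brook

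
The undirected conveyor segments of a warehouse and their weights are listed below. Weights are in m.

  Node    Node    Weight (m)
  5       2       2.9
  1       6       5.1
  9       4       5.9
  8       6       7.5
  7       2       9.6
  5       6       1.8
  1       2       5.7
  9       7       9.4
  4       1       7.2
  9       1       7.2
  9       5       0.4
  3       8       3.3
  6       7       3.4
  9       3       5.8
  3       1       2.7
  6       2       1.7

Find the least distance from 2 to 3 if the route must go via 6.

Shortest 2→6: 2 → 6 = 1.7
Shortest 6→3: 6 → 1 → 3 = 7.8
Total via 6: 1.7 + 7.8 = 9.5 m.

9.5 m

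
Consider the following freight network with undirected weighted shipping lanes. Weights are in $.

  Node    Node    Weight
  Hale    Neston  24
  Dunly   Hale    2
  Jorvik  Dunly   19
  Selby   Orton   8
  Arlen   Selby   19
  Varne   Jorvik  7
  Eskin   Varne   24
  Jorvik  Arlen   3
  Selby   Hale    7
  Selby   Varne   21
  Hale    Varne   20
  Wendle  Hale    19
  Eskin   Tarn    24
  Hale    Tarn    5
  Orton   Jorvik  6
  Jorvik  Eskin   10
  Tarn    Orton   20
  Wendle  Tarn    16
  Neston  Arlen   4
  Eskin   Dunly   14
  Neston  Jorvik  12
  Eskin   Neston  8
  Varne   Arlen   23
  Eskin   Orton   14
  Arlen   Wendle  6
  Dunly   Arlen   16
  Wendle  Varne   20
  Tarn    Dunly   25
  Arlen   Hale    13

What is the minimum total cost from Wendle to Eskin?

Settle nodes by increasing distance from Wendle:
Wendle: 0
Arlen: 6  (via Wendle)
Jorvik: 9  (via Arlen)
Neston: 10  (via Arlen)
Orton: 15  (via Jorvik)
Tarn: 16  (via Wendle)
Varne: 16  (via Jorvik)
Eskin: 18  (via Neston)
Shortest route: Wendle–Arlen–Neston–Eskin = $18.

$18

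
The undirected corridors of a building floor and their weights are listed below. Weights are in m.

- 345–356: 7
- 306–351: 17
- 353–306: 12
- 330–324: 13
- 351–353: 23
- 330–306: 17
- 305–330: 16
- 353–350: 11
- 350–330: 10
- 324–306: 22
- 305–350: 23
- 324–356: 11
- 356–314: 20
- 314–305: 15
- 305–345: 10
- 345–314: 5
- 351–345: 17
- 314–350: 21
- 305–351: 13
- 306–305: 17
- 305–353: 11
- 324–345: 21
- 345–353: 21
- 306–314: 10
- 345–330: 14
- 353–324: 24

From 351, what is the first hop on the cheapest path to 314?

Candidate routes:
351 → 306 → 314: 17+10 = 27
351 → 345 → 314: 17+5 = 22
351 → 305 → 314: 13+15 = 28
Cheapest is 351 → 345 → 314 at 22 m.
So from 351 the first move is to 345.

345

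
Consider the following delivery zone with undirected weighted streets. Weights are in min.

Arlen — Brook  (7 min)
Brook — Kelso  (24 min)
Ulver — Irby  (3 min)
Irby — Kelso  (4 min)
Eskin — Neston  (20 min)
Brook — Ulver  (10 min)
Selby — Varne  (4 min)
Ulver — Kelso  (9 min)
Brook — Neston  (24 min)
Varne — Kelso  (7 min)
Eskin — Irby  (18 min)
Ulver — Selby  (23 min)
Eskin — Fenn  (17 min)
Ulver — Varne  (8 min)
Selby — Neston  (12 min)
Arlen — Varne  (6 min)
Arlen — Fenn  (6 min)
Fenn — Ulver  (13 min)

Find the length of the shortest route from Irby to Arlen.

Candidate routes:
Irby → Ulver → Brook → Arlen: 3+10+7 = 20
Irby → Ulver → Varne → Arlen: 3+8+6 = 17
Cheapest is Irby → Ulver → Varne → Arlen at 17 min.

17 min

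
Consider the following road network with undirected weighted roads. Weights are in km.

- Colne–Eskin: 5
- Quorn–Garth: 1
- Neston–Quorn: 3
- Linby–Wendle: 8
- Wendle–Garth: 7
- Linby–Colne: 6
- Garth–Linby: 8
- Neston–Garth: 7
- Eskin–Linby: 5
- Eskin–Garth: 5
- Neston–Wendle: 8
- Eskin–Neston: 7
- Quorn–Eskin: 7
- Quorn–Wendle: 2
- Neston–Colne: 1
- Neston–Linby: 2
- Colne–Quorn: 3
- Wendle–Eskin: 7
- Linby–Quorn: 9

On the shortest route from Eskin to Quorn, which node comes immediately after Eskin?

Garth

Candidate routes:
Eskin → Colne → Quorn: 5+3 = 8
Eskin → Garth → Quorn: 5+1 = 6
Eskin → Quorn: 7 = 7
Cheapest is Eskin → Garth → Quorn at 6 km.
So from Eskin the first move is to Garth.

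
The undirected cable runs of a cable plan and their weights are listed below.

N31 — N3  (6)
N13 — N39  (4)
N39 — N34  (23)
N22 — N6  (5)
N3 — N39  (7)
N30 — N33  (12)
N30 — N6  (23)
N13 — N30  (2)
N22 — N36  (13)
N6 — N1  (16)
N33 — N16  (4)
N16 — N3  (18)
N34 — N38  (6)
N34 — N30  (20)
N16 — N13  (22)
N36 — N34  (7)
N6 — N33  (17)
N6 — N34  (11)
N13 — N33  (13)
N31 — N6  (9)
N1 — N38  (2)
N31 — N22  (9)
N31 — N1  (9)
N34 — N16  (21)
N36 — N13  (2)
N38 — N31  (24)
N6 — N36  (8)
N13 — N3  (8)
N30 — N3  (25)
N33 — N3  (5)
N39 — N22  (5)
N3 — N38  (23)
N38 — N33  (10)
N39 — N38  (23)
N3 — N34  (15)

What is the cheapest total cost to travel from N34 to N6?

Running Dijkstra from N34:
N34: 0
N38: 6  (via N34)
N36: 7  (via N34)
N1: 8  (via N38)
N13: 9  (via N36)
N6: 11  (via N34)
Shortest route: N34 → N6 = 11.

11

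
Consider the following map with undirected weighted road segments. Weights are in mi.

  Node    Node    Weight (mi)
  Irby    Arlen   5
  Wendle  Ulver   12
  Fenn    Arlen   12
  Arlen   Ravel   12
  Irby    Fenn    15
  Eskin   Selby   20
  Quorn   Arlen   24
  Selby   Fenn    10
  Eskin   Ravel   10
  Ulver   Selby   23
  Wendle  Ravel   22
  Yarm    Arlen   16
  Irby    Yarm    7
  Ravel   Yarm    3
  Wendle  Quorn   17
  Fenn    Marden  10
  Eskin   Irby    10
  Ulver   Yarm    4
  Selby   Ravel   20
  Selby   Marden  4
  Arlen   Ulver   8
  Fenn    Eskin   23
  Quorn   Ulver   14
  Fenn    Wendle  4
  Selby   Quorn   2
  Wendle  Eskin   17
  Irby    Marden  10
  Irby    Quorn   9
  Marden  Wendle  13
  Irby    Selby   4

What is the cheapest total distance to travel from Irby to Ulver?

Running Dijkstra from Irby:
Irby: 0
Selby: 4  (via Irby)
Arlen: 5  (via Irby)
Quorn: 6  (via Selby)
Yarm: 7  (via Irby)
Marden: 8  (via Selby)
Ravel: 10  (via Yarm)
Eskin: 10  (via Irby)
Ulver: 11  (via Yarm)
Shortest route: Irby → Yarm → Ulver = 11 mi.

11 mi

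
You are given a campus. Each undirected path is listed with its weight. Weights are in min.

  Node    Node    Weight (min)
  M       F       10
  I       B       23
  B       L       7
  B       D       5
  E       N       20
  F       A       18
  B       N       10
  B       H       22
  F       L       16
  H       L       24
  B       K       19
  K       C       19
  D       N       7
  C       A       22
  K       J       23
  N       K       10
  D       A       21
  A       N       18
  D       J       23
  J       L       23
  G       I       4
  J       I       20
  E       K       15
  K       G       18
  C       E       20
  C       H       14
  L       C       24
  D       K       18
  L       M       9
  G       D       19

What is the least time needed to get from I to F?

Settle nodes by increasing distance from I:
I: 0
G: 4  (via I)
J: 20  (via I)
K: 22  (via G)
B: 23  (via I)
D: 23  (via G)
L: 30  (via B)
N: 30  (via D)
E: 37  (via K)
M: 39  (via L)
C: 41  (via K)
A: 44  (via D)
H: 45  (via B)
F: 46  (via L)
Shortest route: I → B → L → F = 46 min.

46 min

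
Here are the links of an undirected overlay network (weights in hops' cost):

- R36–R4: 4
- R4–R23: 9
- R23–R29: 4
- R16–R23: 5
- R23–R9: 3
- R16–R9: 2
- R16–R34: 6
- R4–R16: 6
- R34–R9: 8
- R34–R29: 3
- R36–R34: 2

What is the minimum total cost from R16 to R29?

Candidate routes:
R16 - R4 - R36 - R34 - R29: 6+4+2+3 = 15
R16 - R9 - R34 - R29: 2+8+3 = 13
R16 - R23 - R29: 5+4 = 9
The minimum is 9 hops' cost via R16 - R23 - R29.

9 hops' cost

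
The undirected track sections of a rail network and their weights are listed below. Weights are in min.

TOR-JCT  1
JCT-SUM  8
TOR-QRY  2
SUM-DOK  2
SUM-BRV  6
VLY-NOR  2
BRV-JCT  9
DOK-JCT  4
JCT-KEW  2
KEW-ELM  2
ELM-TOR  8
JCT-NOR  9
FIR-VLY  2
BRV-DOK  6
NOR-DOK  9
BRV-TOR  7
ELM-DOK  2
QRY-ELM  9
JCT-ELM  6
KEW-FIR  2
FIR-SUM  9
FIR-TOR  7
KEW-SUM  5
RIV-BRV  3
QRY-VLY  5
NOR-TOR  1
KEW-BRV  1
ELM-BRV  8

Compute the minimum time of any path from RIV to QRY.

Settle nodes by increasing distance from RIV:
RIV: 0
BRV: 3  (via RIV)
KEW: 4  (via BRV)
JCT: 6  (via KEW)
FIR: 6  (via KEW)
ELM: 6  (via KEW)
TOR: 7  (via JCT)
NOR: 8  (via TOR)
VLY: 8  (via FIR)
DOK: 8  (via ELM)
QRY: 9  (via TOR)
Shortest route: RIV → BRV → KEW → JCT → TOR → QRY = 9 min.

9 min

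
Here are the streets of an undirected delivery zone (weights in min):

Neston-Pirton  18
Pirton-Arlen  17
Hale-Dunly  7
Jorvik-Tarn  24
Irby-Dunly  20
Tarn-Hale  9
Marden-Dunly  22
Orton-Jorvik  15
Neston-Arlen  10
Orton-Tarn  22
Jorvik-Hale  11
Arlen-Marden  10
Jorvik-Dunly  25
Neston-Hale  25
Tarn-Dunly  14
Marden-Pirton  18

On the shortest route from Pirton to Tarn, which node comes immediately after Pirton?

Neston

Compare a few routes:
Pirton–Marden–Dunly–Tarn: 18+22+14 = 54
Pirton–Neston–Hale–Tarn: 18+25+9 = 52
Pirton–Marden–Dunly–Hale–Tarn: 18+22+7+9 = 56
The minimum is 52 min via Pirton–Neston–Hale–Tarn.
So from Pirton the first move is to Neston.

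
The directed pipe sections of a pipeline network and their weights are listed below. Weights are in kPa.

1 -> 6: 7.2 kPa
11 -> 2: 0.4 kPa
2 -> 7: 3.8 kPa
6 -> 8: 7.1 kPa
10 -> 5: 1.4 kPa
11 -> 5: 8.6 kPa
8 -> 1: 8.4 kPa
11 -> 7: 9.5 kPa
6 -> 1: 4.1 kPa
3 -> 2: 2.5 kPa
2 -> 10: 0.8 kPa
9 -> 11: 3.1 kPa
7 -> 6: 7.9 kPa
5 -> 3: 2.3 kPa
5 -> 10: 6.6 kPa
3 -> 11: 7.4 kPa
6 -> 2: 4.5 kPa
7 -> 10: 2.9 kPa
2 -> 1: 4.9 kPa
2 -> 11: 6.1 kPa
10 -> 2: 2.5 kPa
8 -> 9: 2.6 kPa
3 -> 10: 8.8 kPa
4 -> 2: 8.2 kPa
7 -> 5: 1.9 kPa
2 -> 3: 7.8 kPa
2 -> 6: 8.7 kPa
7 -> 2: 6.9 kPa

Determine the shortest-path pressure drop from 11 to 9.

18.8 kPa

Settle nodes by increasing distance from 11:
11: 0
2: 0.4  (via 11)
10: 1.2  (via 2)
5: 2.6  (via 10)
7: 4.2  (via 2)
3: 4.9  (via 5)
1: 5.3  (via 2)
6: 9.1  (via 2)
8: 16.2  (via 6)
9: 18.8  (via 8)
Shortest route: 11 → 2 → 6 → 8 → 9 = 18.8 kPa.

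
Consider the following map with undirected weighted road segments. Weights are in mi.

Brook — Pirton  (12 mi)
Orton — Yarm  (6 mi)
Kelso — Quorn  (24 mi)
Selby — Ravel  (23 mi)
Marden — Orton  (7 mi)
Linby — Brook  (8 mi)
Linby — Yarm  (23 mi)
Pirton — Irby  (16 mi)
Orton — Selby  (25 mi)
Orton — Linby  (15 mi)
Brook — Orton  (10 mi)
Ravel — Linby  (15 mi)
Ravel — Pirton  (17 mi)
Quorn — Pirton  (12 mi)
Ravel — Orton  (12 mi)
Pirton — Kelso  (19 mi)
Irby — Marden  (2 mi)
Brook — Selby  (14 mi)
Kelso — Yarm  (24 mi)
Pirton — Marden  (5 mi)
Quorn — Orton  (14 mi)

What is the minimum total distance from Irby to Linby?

24 mi

Settle nodes by increasing distance from Irby:
Irby: 0
Marden: 2  (via Irby)
Pirton: 7  (via Marden)
Orton: 9  (via Marden)
Yarm: 15  (via Orton)
Quorn: 19  (via Pirton)
Brook: 19  (via Pirton)
Ravel: 21  (via Orton)
Linby: 24  (via Orton)
Shortest route: Irby → Marden → Orton → Linby = 24 mi.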